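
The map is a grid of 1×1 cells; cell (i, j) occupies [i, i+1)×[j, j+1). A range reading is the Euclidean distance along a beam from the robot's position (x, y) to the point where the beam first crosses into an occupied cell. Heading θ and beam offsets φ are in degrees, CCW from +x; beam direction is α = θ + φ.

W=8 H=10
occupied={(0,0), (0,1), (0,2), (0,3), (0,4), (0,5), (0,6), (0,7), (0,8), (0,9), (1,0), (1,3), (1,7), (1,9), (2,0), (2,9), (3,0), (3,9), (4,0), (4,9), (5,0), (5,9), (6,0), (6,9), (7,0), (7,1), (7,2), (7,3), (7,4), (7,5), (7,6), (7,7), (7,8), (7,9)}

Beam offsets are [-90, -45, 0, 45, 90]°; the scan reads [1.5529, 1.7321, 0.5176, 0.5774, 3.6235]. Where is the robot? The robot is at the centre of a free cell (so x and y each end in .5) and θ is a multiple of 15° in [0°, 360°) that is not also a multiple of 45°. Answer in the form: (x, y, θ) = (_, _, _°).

Enumerate (i+0.5, j+0.5, θ) over the 46 free cells and 16 admissible headings. For each, cast all 5 beams and compare to the given ranges.
  (6.5, 2.5, 105°): beam 1 = 0.5176 ≠ 1.5529 ✗
  (5.5, 1.5, 30°): beam 1 = 0.5774 ≠ 1.5529 ✗
  (1.5, 8.5, 195°): beam 1 = 0.5176 ≠ 1.5529 ✗
  (1.5, 5.5, 195°): beam 2 = 0.5774 ≠ 1.7321 ✗
  …
  (2.5, 7.5, 165°): r_1=1.5529, r_2=1.7321, r_3=0.5176, r_4=0.5774, r_5=3.6235 — all match ✓
No second candidate reproduces the full scan.

(x, y, θ) = (2.5, 7.5, 165°)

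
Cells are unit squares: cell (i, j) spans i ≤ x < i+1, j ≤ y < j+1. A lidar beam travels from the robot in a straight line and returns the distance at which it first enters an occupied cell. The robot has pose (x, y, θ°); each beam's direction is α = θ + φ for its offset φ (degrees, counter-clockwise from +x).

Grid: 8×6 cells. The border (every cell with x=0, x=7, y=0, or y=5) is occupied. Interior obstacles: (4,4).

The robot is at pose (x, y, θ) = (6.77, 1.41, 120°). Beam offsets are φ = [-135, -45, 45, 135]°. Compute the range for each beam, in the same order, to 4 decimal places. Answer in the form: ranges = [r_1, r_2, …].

ranges = [0.2381, 0.8887, 5.9735, 0.4245]

beam 1: φ=-135°, α=345°
  d=(0.9659,-0.2588)  start (6,1)  tX=0.2381 tY=1.5841  stride 1/|dx|=1.0353 1/|dy|=3.8637
    cross x-line → (7,1), t=0.2381 (wall)
  → r_1 = 0.2381
beam 2: φ=-45°, α=75°
  d=(0.2588,0.9659)  start (6,1)  tX=0.8887 tY=0.6108  stride 1/|dx|=3.8637 1/|dy|=1.0353
    cross y-line → (6,2), t=0.6108
    cross x-line → (7,2), t=0.8887 (wall)
  → r_2 = 0.8887
beam 3: φ=45°, α=165°
  d=(-0.9659,0.2588)  start (6,1)  tX=0.7972 tY=2.2796  stride 1/|dx|=1.0353 1/|dy|=3.8637
    cross x-line → (5,1), t=0.7972
    cross x-line → (4,1), t=1.8324
    cross y-line → (4,2), t=2.2796
    cross x-line → (3,2), t=2.8677
    cross x-line → (2,2), t=3.9030
    cross x-line → (1,2), t=4.9383
    cross x-line → (0,2), t=5.9735 (wall)
  → r_3 = 5.9735
beam 4: φ=135°, α=255°
  d=(-0.2588,-0.9659)  start (6,1)  tX=2.9751 tY=0.4245  stride 1/|dx|=3.8637 1/|dy|=1.0353
    cross y-line → (6,0), t=0.4245 (wall)
  → r_4 = 0.4245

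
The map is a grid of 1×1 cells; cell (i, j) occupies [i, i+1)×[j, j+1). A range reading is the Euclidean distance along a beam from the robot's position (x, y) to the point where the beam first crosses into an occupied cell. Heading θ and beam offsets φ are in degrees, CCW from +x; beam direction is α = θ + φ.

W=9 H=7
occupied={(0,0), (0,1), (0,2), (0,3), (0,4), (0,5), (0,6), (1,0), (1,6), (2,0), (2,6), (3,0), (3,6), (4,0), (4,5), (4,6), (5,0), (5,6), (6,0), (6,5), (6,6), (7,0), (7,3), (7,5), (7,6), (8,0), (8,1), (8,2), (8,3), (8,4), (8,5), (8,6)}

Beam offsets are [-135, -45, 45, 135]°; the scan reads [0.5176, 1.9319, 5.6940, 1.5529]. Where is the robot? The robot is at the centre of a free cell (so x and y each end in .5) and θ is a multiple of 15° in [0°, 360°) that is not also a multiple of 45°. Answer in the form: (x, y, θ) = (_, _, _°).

(x, y, θ) = (1.5, 4.5, 300°)

Enumerate (i+0.5, j+0.5, θ) over the 31 free cells and 16 admissible headings. For each, cast all 4 beams and compare to the given ranges.
  (3.5, 4.5, 210°): beam 1 = 1.5529 ≠ 0.5176 ✗
  (1.5, 5.5, 15°): beam 1 = 1.0000 ≠ 0.5176 ✗
  (2.5, 2.5, 105°): beam 1 = 3.0000 ≠ 0.5176 ✗
  …
  (1.5, 4.5, 300°): r_1=0.5176, r_2=1.9319, r_3=5.6940, r_4=1.5529 — all match ✓
No second candidate reproduces the full scan.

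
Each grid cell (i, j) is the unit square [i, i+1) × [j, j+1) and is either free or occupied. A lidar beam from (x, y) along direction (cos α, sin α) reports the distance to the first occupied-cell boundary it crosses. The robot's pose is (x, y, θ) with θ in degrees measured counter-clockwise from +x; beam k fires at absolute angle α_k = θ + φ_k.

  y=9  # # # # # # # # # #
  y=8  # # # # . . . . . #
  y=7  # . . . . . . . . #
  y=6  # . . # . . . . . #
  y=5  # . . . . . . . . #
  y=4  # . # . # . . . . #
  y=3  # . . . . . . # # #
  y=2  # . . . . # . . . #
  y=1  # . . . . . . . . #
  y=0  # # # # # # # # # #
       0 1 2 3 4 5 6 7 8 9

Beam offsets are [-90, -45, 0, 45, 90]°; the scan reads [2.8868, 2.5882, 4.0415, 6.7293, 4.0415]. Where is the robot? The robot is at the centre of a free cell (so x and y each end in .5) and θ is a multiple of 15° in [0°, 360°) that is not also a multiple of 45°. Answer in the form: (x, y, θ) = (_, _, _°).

(x, y, θ) = (7.5, 6.5, 150°)

Enumerate (i+0.5, j+0.5, θ) over the 55 free cells and 16 admissible headings. For each, cast all 5 beams and compare to the given ranges.
  (5.5, 3.5, 105°): beam 1 = 1.5529 ≠ 2.8868 ✗
  (6.5, 4.5, 330°): beam 1 = 1.7321 ≠ 2.8868 ✗
  (3.5, 2.5, 105°): beam 1 = 1.5529 ≠ 2.8868 ✗
  (6.5, 4.5, 15°): beam 1 = 3.6235 ≠ 2.8868 ✗
  …
  (7.5, 6.5, 150°): r_1=2.8868, r_2=2.5882, r_3=4.0415, r_4=6.7293, r_5=4.0415 — all match ✓
Only this pose fits every beam.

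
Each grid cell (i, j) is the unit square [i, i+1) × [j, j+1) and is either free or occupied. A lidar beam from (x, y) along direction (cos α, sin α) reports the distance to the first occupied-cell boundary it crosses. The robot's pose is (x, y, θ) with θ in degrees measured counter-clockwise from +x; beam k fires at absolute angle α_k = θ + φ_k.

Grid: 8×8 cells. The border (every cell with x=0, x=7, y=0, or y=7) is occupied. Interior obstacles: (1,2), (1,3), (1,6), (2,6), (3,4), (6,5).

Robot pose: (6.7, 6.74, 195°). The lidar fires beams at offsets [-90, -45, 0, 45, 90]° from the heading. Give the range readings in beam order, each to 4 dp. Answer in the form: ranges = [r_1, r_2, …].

ranges = [0.2692, 0.5200, 5.9011, 0.8545, 0.7661]

beam 1: φ=-90°, α=105°
  dir = (cos 105°, sin 105°) = (-0.2588, 0.9659); from cell (6,6)
  next x-line at t=2.7046, next y-line at t=0.2692; Δt_x=3.8637, Δt_y=1.0353
    y: enter (6,7) at t=0.2692 ← occupied
  → r_1 = 0.2692
beam 2: φ=-45°, α=150°
  dir = (cos 150°, sin 150°) = (-0.8660, 0.5000); from cell (6,6)
  next x-line at t=0.8083, next y-line at t=0.5200; Δt_x=1.1547, Δt_y=2.0000
    y: enter (6,7) at t=0.5200 ← occupied
  → r_2 = 0.5200
beam 3: φ=0°, α=195°
  dir = (cos 195°, sin 195°) = (-0.9659, -0.2588); from cell (6,6)
  next x-line at t=0.7247, next y-line at t=2.8591; Δt_x=1.0353, Δt_y=3.8637
    x: enter (5,6) at t=0.7247
    x: enter (4,6) at t=1.7600
    x: enter (3,6) at t=2.7952
    y: enter (3,5) at t=2.8591
    x: enter (2,5) at t=3.8305
    x: enter (1,5) at t=4.8658
    x: enter (0,5) at t=5.9011 ← occupied
  → r_3 = 5.9011
beam 4: φ=45°, α=240°
  dir = (cos 240°, sin 240°) = (-0.5000, -0.8660); from cell (6,6)
  next x-line at t=1.4000, next y-line at t=0.8545; Δt_x=2.0000, Δt_y=1.1547
    y: enter (6,5) at t=0.8545 ← occupied
  → r_4 = 0.8545
beam 5: φ=90°, α=285°
  dir = (cos 285°, sin 285°) = (0.2588, -0.9659); from cell (6,6)
  next x-line at t=1.1591, next y-line at t=0.7661; Δt_x=3.8637, Δt_y=1.0353
    y: enter (6,5) at t=0.7661 ← occupied
  → r_5 = 0.7661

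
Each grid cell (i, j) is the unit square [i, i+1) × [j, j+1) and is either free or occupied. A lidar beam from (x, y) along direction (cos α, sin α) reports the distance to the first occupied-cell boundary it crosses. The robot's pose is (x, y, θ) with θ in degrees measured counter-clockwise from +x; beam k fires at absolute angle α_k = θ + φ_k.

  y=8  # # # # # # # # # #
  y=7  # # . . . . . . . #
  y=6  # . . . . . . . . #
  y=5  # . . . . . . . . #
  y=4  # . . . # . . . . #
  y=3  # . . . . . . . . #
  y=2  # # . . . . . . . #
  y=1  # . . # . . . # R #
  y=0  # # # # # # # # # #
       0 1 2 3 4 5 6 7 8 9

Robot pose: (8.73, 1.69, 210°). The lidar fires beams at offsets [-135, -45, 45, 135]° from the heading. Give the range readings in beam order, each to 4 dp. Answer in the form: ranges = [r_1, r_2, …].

ranges = [1.0432, 0.7558, 0.7143, 0.2795]

beam 1: φ=-135°, α=75°
  d=(0.2588,0.9659)  start (8,1)  tX=1.0432 tY=0.3209  stride 1/|dx|=3.8637 1/|dy|=1.0353
    cross y-line → (8,2), t=0.3209
    cross x-line → (9,2), t=1.0432 (wall)
  → r_1 = 1.0432
beam 2: φ=-45°, α=165°
  d=(-0.9659,0.2588)  start (8,1)  tX=0.7558 tY=1.1977  stride 1/|dx|=1.0353 1/|dy|=3.8637
    cross x-line → (7,1), t=0.7558 (wall)
  → r_2 = 0.7558
beam 3: φ=45°, α=255°
  d=(-0.2588,-0.9659)  start (8,1)  tX=2.8205 tY=0.7143  stride 1/|dx|=3.8637 1/|dy|=1.0353
    cross y-line → (8,0), t=0.7143 (wall)
  → r_3 = 0.7143
beam 4: φ=135°, α=345°
  d=(0.9659,-0.2588)  start (8,1)  tX=0.2795 tY=2.6660  stride 1/|dx|=1.0353 1/|dy|=3.8637
    cross x-line → (9,1), t=0.2795 (wall)
  → r_4 = 0.2795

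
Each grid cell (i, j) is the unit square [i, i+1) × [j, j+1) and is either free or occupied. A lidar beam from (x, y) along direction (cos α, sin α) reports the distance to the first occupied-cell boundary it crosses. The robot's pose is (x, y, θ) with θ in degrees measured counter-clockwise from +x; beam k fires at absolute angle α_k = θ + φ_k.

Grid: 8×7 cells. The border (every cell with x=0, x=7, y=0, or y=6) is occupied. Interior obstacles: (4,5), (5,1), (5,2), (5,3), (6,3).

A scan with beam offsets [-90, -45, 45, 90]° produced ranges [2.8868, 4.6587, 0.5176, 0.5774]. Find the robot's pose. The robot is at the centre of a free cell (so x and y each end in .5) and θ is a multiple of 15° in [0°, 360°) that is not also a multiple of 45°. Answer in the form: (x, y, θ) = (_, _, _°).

(x, y, θ) = (3.5, 5.5, 300°)

Candidates: 25 free-cell centres × 16 headings = 400 poses. Raycast each; keep the one whose scan matches to 4 dp.
  (4.5, 3.5, 105°): beam 1 = 0.5176 ≠ 2.8868 ✗
  (1.5, 3.5, 150°): beam 2 = 1.9319 ≠ 4.6587 ✗
  (1.5, 1.5, 255°): beam 1 = 0.5176 ≠ 2.8868 ✗
  …
  (3.5, 5.5, 300°): r_1=2.8868, r_2=4.6587, r_3=0.5176, r_4=0.5774 — all match ✓
No second candidate reproduces the full scan.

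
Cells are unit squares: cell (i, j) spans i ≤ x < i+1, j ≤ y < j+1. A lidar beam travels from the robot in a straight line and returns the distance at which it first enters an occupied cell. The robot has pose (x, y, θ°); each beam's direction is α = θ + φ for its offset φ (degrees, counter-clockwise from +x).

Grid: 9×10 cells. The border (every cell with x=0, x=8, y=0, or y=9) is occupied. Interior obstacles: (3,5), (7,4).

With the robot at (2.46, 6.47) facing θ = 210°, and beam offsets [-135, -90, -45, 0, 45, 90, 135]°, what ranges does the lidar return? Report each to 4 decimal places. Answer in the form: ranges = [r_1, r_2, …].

ranges = [2.6192, 2.9200, 1.5115, 1.6859, 5.6410, 1.0800, 5.6796]

beam 1: φ=-135°, α=75°
  dir = (cos 75°, sin 75°) = (0.2588, 0.9659); from cell (2,6)
  next x-line at t=2.0864, next y-line at t=0.5487; Δt_x=3.8637, Δt_y=1.0353
    y: enter (2,7) at t=0.5487
    y: enter (2,8) at t=1.5840
    x: enter (3,8) at t=2.0864
    y: enter (3,9) at t=2.6192 ← occupied
  → r_1 = 2.6192
beam 2: φ=-90°, α=120°
  dir = (cos 120°, sin 120°) = (-0.5000, 0.8660); from cell (2,6)
  next x-line at t=0.9200, next y-line at t=0.6120; Δt_x=2.0000, Δt_y=1.1547
    y: enter (2,7) at t=0.6120
    x: enter (1,7) at t=0.9200
    y: enter (1,8) at t=1.7667
    x: enter (0,8) at t=2.9200 ← occupied
  → r_2 = 2.9200
beam 3: φ=-45°, α=165°
  dir = (cos 165°, sin 165°) = (-0.9659, 0.2588); from cell (2,6)
  next x-line at t=0.4762, next y-line at t=2.0478; Δt_x=1.0353, Δt_y=3.8637
    x: enter (1,6) at t=0.4762
    x: enter (0,6) at t=1.5115 ← occupied
  → r_3 = 1.5115
beam 4: φ=0°, α=210°
  dir = (cos 210°, sin 210°) = (-0.8660, -0.5000); from cell (2,6)
  next x-line at t=0.5312, next y-line at t=0.9400; Δt_x=1.1547, Δt_y=2.0000
    x: enter (1,6) at t=0.5312
    y: enter (1,5) at t=0.9400
    x: enter (0,5) at t=1.6859 ← occupied
  → r_4 = 1.6859
beam 5: φ=45°, α=255°
  dir = (cos 255°, sin 255°) = (-0.2588, -0.9659); from cell (2,6)
  next x-line at t=1.7773, next y-line at t=0.4866; Δt_x=3.8637, Δt_y=1.0353
    y: enter (2,5) at t=0.4866
    y: enter (2,4) at t=1.5219
    x: enter (1,4) at t=1.7773
    y: enter (1,3) at t=2.5571
    y: enter (1,2) at t=3.5924
    y: enter (1,1) at t=4.6277
    x: enter (0,1) at t=5.6410 ← occupied
  → r_5 = 5.6410
beam 6: φ=90°, α=300°
  dir = (cos 300°, sin 300°) = (0.5000, -0.8660); from cell (2,6)
  next x-line at t=1.0800, next y-line at t=0.5427; Δt_x=2.0000, Δt_y=1.1547
    y: enter (2,5) at t=0.5427
    x: enter (3,5) at t=1.0800 ← occupied
  → r_6 = 1.0800
beam 7: φ=135°, α=345°
  dir = (cos 345°, sin 345°) = (0.9659, -0.2588); from cell (2,6)
  next x-line at t=0.5590, next y-line at t=1.8159; Δt_x=1.0353, Δt_y=3.8637
    x: enter (3,6) at t=0.5590
    x: enter (4,6) at t=1.5943
    y: enter (4,5) at t=1.8159
    x: enter (5,5) at t=2.6296
    x: enter (6,5) at t=3.6649
    x: enter (7,5) at t=4.7002
    y: enter (7,4) at t=5.6796 ← occupied
  → r_7 = 5.6796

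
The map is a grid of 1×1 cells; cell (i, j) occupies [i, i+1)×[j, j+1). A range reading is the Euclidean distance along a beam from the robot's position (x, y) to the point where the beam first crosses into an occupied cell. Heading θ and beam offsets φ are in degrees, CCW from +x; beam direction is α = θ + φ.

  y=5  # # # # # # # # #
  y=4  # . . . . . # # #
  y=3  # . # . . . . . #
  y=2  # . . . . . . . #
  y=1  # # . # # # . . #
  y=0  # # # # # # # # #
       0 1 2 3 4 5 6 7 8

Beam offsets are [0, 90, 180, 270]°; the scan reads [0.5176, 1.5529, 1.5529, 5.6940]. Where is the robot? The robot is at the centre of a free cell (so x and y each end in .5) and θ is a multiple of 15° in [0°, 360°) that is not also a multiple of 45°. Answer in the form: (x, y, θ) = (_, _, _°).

Enumerate (i+0.5, j+0.5, θ) over the 21 free cells and 16 admissible headings. For each, cast all 4 beams and compare to the given ranges.
  (2.5, 1.5, 240°): beam 1 = 0.5774 ≠ 0.5176 ✗
  (4.5, 2.5, 195°): beam 1 = 2.5882 ≠ 0.5176 ✗
  (1.5, 2.5, 165°): beam 2 = 0.5176 ≠ 1.5529 ✗
  (7.5, 2.5, 240°): beam 1 = 1.7321 ≠ 0.5176 ✗
  (2.5, 2.5, 15°): beam 1 = 5.6940 ≠ 0.5176 ✗
  …
  (2.5, 2.5, 105°): r_1=0.5176, r_2=1.5529, r_3=1.5529, r_4=5.6940 — all match ✓
Only this pose fits every beam.

(x, y, θ) = (2.5, 2.5, 105°)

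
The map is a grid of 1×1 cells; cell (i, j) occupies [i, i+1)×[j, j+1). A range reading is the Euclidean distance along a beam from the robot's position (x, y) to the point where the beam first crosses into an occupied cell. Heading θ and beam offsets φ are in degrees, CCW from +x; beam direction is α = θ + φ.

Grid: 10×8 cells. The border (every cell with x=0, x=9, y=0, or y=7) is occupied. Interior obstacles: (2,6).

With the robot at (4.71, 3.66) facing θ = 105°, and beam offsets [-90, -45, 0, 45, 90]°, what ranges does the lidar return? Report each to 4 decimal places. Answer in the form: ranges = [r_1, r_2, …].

ranges = [4.4413, 3.8567, 3.4578, 4.2839, 3.8409]

beam 1: φ=-90°, α=15°
  dir = (cos 15°, sin 15°) = (0.9659, 0.2588); from cell (4,3)
  next x-line at t=0.3002, next y-line at t=1.3137; Δt_x=1.0353, Δt_y=3.8637
    x: enter (5,3) at t=0.3002
    y: enter (5,4) at t=1.3137
    x: enter (6,4) at t=1.3355
    x: enter (7,4) at t=2.3708
    x: enter (8,4) at t=3.4061
    x: enter (9,4) at t=4.4413 ← occupied
  → r_1 = 4.4413
beam 2: φ=-45°, α=60°
  dir = (cos 60°, sin 60°) = (0.5000, 0.8660); from cell (4,3)
  next x-line at t=0.5800, next y-line at t=0.3926; Δt_x=2.0000, Δt_y=1.1547
    y: enter (4,4) at t=0.3926
    x: enter (5,4) at t=0.5800
    y: enter (5,5) at t=1.5473
    x: enter (6,5) at t=2.5800
    y: enter (6,6) at t=2.7020
    y: enter (6,7) at t=3.8567 ← occupied
  → r_2 = 3.8567
beam 3: φ=0°, α=105°
  dir = (cos 105°, sin 105°) = (-0.2588, 0.9659); from cell (4,3)
  next x-line at t=2.7432, next y-line at t=0.3520; Δt_x=3.8637, Δt_y=1.0353
    y: enter (4,4) at t=0.3520
    y: enter (4,5) at t=1.3873
    y: enter (4,6) at t=2.4225
    x: enter (3,6) at t=2.7432
    y: enter (3,7) at t=3.4578 ← occupied
  → r_3 = 3.4578
beam 4: φ=45°, α=150°
  dir = (cos 150°, sin 150°) = (-0.8660, 0.5000); from cell (4,3)
  next x-line at t=0.8198, next y-line at t=0.6800; Δt_x=1.1547, Δt_y=2.0000
    y: enter (4,4) at t=0.6800
    x: enter (3,4) at t=0.8198
    x: enter (2,4) at t=1.9745
    y: enter (2,5) at t=2.6800
    x: enter (1,5) at t=3.1292
    x: enter (0,5) at t=4.2839 ← occupied
  → r_4 = 4.2839
beam 5: φ=90°, α=195°
  dir = (cos 195°, sin 195°) = (-0.9659, -0.2588); from cell (4,3)
  next x-line at t=0.7350, next y-line at t=2.5500; Δt_x=1.0353, Δt_y=3.8637
    x: enter (3,3) at t=0.7350
    x: enter (2,3) at t=1.7703
    y: enter (2,2) at t=2.5500
    x: enter (1,2) at t=2.8056
    x: enter (0,2) at t=3.8409 ← occupied
  → r_5 = 3.8409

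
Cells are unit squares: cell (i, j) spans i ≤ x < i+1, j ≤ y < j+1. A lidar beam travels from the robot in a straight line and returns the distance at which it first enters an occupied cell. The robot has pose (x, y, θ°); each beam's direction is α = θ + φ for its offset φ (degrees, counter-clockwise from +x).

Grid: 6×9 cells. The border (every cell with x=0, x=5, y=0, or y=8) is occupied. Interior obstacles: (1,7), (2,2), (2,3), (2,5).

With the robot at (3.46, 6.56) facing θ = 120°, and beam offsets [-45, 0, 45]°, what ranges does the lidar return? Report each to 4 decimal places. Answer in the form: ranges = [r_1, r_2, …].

ranges = [1.4908, 1.6628, 1.7000]

beam 1: φ=-45°, α=75°
  dir = (cos 75°, sin 75°) = (0.2588, 0.9659); from cell (3,6)
  next x-line at t=2.0864, next y-line at t=0.4555; Δt_x=3.8637, Δt_y=1.0353
    y: enter (3,7) at t=0.4555
    y: enter (3,8) at t=1.4908 ← occupied
  → r_1 = 1.4908
beam 2: φ=0°, α=120°
  dir = (cos 120°, sin 120°) = (-0.5000, 0.8660); from cell (3,6)
  next x-line at t=0.9200, next y-line at t=0.5081; Δt_x=2.0000, Δt_y=1.1547
    y: enter (3,7) at t=0.5081
    x: enter (2,7) at t=0.9200
    y: enter (2,8) at t=1.6628 ← occupied
  → r_2 = 1.6628
beam 3: φ=45°, α=165°
  dir = (cos 165°, sin 165°) = (-0.9659, 0.2588); from cell (3,6)
  next x-line at t=0.4762, next y-line at t=1.7000; Δt_x=1.0353, Δt_y=3.8637
    x: enter (2,6) at t=0.4762
    x: enter (1,6) at t=1.5115
    y: enter (1,7) at t=1.7000 ← occupied
  → r_3 = 1.7000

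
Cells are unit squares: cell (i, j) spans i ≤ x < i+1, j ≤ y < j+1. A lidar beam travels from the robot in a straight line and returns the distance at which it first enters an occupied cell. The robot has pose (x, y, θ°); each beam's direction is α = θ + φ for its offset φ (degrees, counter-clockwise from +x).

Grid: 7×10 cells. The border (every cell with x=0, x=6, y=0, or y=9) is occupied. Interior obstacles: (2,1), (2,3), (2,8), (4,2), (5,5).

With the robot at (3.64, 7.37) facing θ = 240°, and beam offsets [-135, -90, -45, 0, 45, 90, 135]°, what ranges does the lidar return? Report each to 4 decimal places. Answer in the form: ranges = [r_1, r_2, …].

ranges = [1.6875, 1.2600, 2.7331, 5.2800, 4.5242, 2.7251, 2.4433]

beam 1: φ=-135°, α=105°
  dir = (cos 105°, sin 105°) = (-0.2588, 0.9659); from cell (3,7)
  next x-line at t=2.4728, next y-line at t=0.6522; Δt_x=3.8637, Δt_y=1.0353
    y: enter (3,8) at t=0.6522
    y: enter (3,9) at t=1.6875 ← occupied
  → r_1 = 1.6875
beam 2: φ=-90°, α=150°
  dir = (cos 150°, sin 150°) = (-0.8660, 0.5000); from cell (3,7)
  next x-line at t=0.7390, next y-line at t=1.2600; Δt_x=1.1547, Δt_y=2.0000
    x: enter (2,7) at t=0.7390
    y: enter (2,8) at t=1.2600 ← occupied
  → r_2 = 1.2600
beam 3: φ=-45°, α=195°
  dir = (cos 195°, sin 195°) = (-0.9659, -0.2588); from cell (3,7)
  next x-line at t=0.6626, next y-line at t=1.4296; Δt_x=1.0353, Δt_y=3.8637
    x: enter (2,7) at t=0.6626
    y: enter (2,6) at t=1.4296
    x: enter (1,6) at t=1.6979
    x: enter (0,6) at t=2.7331 ← occupied
  → r_3 = 2.7331
beam 4: φ=0°, α=240°
  dir = (cos 240°, sin 240°) = (-0.5000, -0.8660); from cell (3,7)
  next x-line at t=1.2800, next y-line at t=0.4272; Δt_x=2.0000, Δt_y=1.1547
    y: enter (3,6) at t=0.4272
    x: enter (2,6) at t=1.2800
    y: enter (2,5) at t=1.5819
    y: enter (2,4) at t=2.7366
    x: enter (1,4) at t=3.2800
    y: enter (1,3) at t=3.8913
    y: enter (1,2) at t=5.0460
    x: enter (0,2) at t=5.2800 ← occupied
  → r_4 = 5.2800
beam 5: φ=45°, α=285°
  dir = (cos 285°, sin 285°) = (0.2588, -0.9659); from cell (3,7)
  next x-line at t=1.3909, next y-line at t=0.3831; Δt_x=3.8637, Δt_y=1.0353
    y: enter (3,6) at t=0.3831
    x: enter (4,6) at t=1.3909
    y: enter (4,5) at t=1.4183
    y: enter (4,4) at t=2.4536
    y: enter (4,3) at t=3.4889
    y: enter (4,2) at t=4.5242 ← occupied
  → r_5 = 4.5242
beam 6: φ=90°, α=330°
  dir = (cos 330°, sin 330°) = (0.8660, -0.5000); from cell (3,7)
  next x-line at t=0.4157, next y-line at t=0.7400; Δt_x=1.1547, Δt_y=2.0000
    x: enter (4,7) at t=0.4157
    y: enter (4,6) at t=0.7400
    x: enter (5,6) at t=1.5704
    x: enter (6,6) at t=2.7251 ← occupied
  → r_6 = 2.7251
beam 7: φ=135°, α=15°
  dir = (cos 15°, sin 15°) = (0.9659, 0.2588); from cell (3,7)
  next x-line at t=0.3727, next y-line at t=2.4341; Δt_x=1.0353, Δt_y=3.8637
    x: enter (4,7) at t=0.3727
    x: enter (5,7) at t=1.4080
    y: enter (5,8) at t=2.4341
    x: enter (6,8) at t=2.4433 ← occupied
  → r_7 = 2.4433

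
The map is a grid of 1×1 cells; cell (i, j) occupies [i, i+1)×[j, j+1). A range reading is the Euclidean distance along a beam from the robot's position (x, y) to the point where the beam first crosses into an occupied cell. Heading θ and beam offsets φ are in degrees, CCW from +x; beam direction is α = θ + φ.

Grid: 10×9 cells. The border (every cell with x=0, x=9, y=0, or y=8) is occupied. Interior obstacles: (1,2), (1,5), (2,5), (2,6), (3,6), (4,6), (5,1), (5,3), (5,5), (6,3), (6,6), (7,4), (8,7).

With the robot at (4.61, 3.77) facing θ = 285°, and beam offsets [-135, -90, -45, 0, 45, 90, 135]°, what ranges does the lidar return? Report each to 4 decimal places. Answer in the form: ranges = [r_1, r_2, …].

beam 1: φ=-135°, α=150°
  direction (-0.8660, 0.5000); cell (4,3); t to first gridline: x 0.7044, y 0.4600 (then +1.1547 / +2.0000)
    (4,4) via y @ 0.4600
    (3,4) via x @ 0.7044
    (2,4) via x @ 1.8591
    (2,5) via y @ 2.4600  # hit
  → r_1 = 2.4600
beam 2: φ=-90°, α=195°
  direction (-0.9659, -0.2588); cell (4,3); t to first gridline: x 0.6315, y 2.9751 (then +1.0353 / +3.8637)
    (3,3) via x @ 0.6315
    (2,3) via x @ 1.6668
    (1,3) via x @ 2.7021
    (1,2) via y @ 2.9751  # hit
  → r_2 = 2.9751
beam 3: φ=-45°, α=240°
  direction (-0.5000, -0.8660); cell (4,3); t to first gridline: x 1.2200, y 0.8891 (then +2.0000 / +1.1547)
    (4,2) via y @ 0.8891
    (3,2) via x @ 1.2200
    (3,1) via y @ 2.0438
    (3,0) via y @ 3.1985  # hit
  → r_3 = 3.1985
beam 4: φ=0°, α=285°
  direction (0.2588, -0.9659); cell (4,3); t to first gridline: x 1.5068, y 0.7972 (then +3.8637 / +1.0353)
    (4,2) via y @ 0.7972
    (5,2) via x @ 1.5068
    (5,1) via y @ 1.8324  # hit
  → r_4 = 1.8324
beam 5: φ=45°, α=330°
  direction (0.8660, -0.5000); cell (4,3); t to first gridline: x 0.4503, y 1.5400 (then +1.1547 / +2.0000)
    (5,3) via x @ 0.4503  # hit
  → r_5 = 0.4503
beam 6: φ=90°, α=15°
  direction (0.9659, 0.2588); cell (4,3); t to first gridline: x 0.4038, y 0.8887 (then +1.0353 / +3.8637)
    (5,3) via x @ 0.4038  # hit
  → r_6 = 0.4038
beam 7: φ=135°, α=60°
  direction (0.5000, 0.8660); cell (4,3); t to first gridline: x 0.7800, y 0.2656 (then +2.0000 / +1.1547)
    (4,4) via y @ 0.2656
    (5,4) via x @ 0.7800
    (5,5) via y @ 1.4203  # hit
  → r_7 = 1.4203

ranges = [2.4600, 2.9751, 3.1985, 1.8324, 0.4503, 0.4038, 1.4203]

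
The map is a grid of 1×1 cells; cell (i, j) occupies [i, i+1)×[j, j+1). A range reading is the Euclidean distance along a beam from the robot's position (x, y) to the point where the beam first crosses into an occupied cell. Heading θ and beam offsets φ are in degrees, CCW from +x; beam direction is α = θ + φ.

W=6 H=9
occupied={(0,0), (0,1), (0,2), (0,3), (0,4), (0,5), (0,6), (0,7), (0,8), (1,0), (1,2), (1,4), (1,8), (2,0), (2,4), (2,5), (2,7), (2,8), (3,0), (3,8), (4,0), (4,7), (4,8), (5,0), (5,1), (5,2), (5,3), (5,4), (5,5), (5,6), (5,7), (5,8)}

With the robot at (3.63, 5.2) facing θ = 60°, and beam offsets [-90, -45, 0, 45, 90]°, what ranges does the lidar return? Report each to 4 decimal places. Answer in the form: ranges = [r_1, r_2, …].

beam 1: φ=-90°, α=330°
  dir = (cos 330°, sin 330°) = (0.8660, -0.5000); from cell (3,5)
  next x-line at t=0.4272, next y-line at t=0.4000; Δt_x=1.1547, Δt_y=2.0000
    y: enter (3,4) at t=0.4000
    x: enter (4,4) at t=0.4272
    x: enter (5,4) at t=1.5819 ← occupied
  → r_1 = 1.5819
beam 2: φ=-45°, α=15°
  dir = (cos 15°, sin 15°) = (0.9659, 0.2588); from cell (3,5)
  next x-line at t=0.3831, next y-line at t=3.0910; Δt_x=1.0353, Δt_y=3.8637
    x: enter (4,5) at t=0.3831
    x: enter (5,5) at t=1.4183 ← occupied
  → r_2 = 1.4183
beam 3: φ=0°, α=60°
  dir = (cos 60°, sin 60°) = (0.5000, 0.8660); from cell (3,5)
  next x-line at t=0.7400, next y-line at t=0.9238; Δt_x=2.0000, Δt_y=1.1547
    x: enter (4,5) at t=0.7400
    y: enter (4,6) at t=0.9238
    y: enter (4,7) at t=2.0785 ← occupied
  → r_3 = 2.0785
beam 4: φ=45°, α=105°
  dir = (cos 105°, sin 105°) = (-0.2588, 0.9659); from cell (3,5)
  next x-line at t=2.4341, next y-line at t=0.8282; Δt_x=3.8637, Δt_y=1.0353
    y: enter (3,6) at t=0.8282
    y: enter (3,7) at t=1.8635
    x: enter (2,7) at t=2.4341 ← occupied
  → r_4 = 2.4341
beam 5: φ=90°, α=150°
  dir = (cos 150°, sin 150°) = (-0.8660, 0.5000); from cell (3,5)
  next x-line at t=0.7275, next y-line at t=1.6000; Δt_x=1.1547, Δt_y=2.0000
    x: enter (2,5) at t=0.7275 ← occupied
  → r_5 = 0.7275

ranges = [1.5819, 1.4183, 2.0785, 2.4341, 0.7275]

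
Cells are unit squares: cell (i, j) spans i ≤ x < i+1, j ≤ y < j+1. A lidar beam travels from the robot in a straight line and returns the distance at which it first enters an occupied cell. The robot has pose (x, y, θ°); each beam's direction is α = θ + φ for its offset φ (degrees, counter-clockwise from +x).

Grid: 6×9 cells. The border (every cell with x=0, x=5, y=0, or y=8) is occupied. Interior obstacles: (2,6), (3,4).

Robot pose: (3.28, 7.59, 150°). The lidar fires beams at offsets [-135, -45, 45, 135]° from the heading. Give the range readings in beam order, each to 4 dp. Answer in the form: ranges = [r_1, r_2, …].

ranges = [1.5841, 0.4245, 2.3604, 2.6814]

beam 1: φ=-135°, α=15°
  direction (0.9659, 0.2588); cell (3,7); t to first gridline: x 0.7454, y 1.5841 (then +1.0353 / +3.8637)
    (4,7) via x @ 0.7454
    (4,8) via y @ 1.5841  # hit
  → r_1 = 1.5841
beam 2: φ=-45°, α=105°
  direction (-0.2588, 0.9659); cell (3,7); t to first gridline: x 1.0818, y 0.4245 (then +3.8637 / +1.0353)
    (3,8) via y @ 0.4245  # hit
  → r_2 = 0.4245
beam 3: φ=45°, α=195°
  direction (-0.9659, -0.2588); cell (3,7); t to first gridline: x 0.2899, y 2.2796 (then +1.0353 / +3.8637)
    (2,7) via x @ 0.2899
    (1,7) via x @ 1.3252
    (1,6) via y @ 2.2796
    (0,6) via x @ 2.3604  # hit
  → r_3 = 2.3604
beam 4: φ=135°, α=285°
  direction (0.2588, -0.9659); cell (3,7); t to first gridline: x 2.7819, y 0.6108 (then +3.8637 / +1.0353)
    (3,6) via y @ 0.6108
    (3,5) via y @ 1.6461
    (3,4) via y @ 2.6814  # hit
  → r_4 = 2.6814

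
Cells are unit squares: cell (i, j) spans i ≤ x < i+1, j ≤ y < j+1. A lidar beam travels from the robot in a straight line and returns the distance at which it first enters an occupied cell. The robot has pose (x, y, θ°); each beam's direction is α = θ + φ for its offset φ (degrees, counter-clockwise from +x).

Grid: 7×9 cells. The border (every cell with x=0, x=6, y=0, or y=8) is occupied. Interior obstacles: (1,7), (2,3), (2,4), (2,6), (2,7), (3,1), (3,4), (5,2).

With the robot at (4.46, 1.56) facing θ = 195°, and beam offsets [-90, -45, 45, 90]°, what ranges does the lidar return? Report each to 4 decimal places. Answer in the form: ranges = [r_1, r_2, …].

ranges = [2.5261, 0.5312, 0.6466, 0.5798]

beam 1: φ=-90°, α=105°
  direction (-0.2588, 0.9659); cell (4,1); t to first gridline: x 1.7773, y 0.4555 (then +3.8637 / +1.0353)
    (4,2) via y @ 0.4555
    (4,3) via y @ 1.4908
    (3,3) via x @ 1.7773
    (3,4) via y @ 2.5261  # hit
  → r_1 = 2.5261
beam 2: φ=-45°, α=150°
  direction (-0.8660, 0.5000); cell (4,1); t to first gridline: x 0.5312, y 0.8800 (then +1.1547 / +2.0000)
    (3,1) via x @ 0.5312  # hit
  → r_2 = 0.5312
beam 3: φ=45°, α=240°
  direction (-0.5000, -0.8660); cell (4,1); t to first gridline: x 0.9200, y 0.6466 (then +2.0000 / +1.1547)
    (4,0) via y @ 0.6466  # hit
  → r_3 = 0.6466
beam 4: φ=90°, α=285°
  direction (0.2588, -0.9659); cell (4,1); t to first gridline: x 2.0864, y 0.5798 (then +3.8637 / +1.0353)
    (4,0) via y @ 0.5798  # hit
  → r_4 = 0.5798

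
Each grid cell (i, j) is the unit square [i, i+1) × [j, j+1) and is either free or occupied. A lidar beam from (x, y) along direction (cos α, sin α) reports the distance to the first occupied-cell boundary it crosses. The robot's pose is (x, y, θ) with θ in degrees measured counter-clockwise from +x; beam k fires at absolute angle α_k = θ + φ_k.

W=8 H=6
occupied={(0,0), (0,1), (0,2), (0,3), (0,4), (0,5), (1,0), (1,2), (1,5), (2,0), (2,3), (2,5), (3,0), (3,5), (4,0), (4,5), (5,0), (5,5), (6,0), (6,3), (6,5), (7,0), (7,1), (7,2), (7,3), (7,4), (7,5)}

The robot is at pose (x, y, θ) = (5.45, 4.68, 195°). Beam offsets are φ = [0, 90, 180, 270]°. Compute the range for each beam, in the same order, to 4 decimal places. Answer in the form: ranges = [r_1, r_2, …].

ranges = [2.6273, 3.8098, 1.2364, 0.3313]

beam 1: φ=0°, α=195°
  d=(-0.9659,-0.2588)  start (5,4)  tX=0.4659 tY=2.6273  stride 1/|dx|=1.0353 1/|dy|=3.8637
    cross x-line → (4,4), t=0.4659
    cross x-line → (3,4), t=1.5012
    cross x-line → (2,4), t=2.5364
    cross y-line → (2,3), t=2.6273 (wall)
  → r_1 = 2.6273
beam 2: φ=90°, α=285°
  d=(0.2588,-0.9659)  start (5,4)  tX=2.1250 tY=0.7040  stride 1/|dx|=3.8637 1/|dy|=1.0353
    cross y-line → (5,3), t=0.7040
    cross y-line → (5,2), t=1.7393
    cross x-line → (6,2), t=2.1250
    cross y-line → (6,1), t=2.7745
    cross y-line → (6,0), t=3.8098 (wall)
  → r_2 = 3.8098
beam 3: φ=180°, α=15°
  d=(0.9659,0.2588)  start (5,4)  tX=0.5694 tY=1.2364  stride 1/|dx|=1.0353 1/|dy|=3.8637
    cross x-line → (6,4), t=0.5694
    cross y-line → (6,5), t=1.2364 (wall)
  → r_3 = 1.2364
beam 4: φ=270°, α=105°
  d=(-0.2588,0.9659)  start (5,4)  tX=1.7387 tY=0.3313  stride 1/|dx|=3.8637 1/|dy|=1.0353
    cross y-line → (5,5), t=0.3313 (wall)
  → r_4 = 0.3313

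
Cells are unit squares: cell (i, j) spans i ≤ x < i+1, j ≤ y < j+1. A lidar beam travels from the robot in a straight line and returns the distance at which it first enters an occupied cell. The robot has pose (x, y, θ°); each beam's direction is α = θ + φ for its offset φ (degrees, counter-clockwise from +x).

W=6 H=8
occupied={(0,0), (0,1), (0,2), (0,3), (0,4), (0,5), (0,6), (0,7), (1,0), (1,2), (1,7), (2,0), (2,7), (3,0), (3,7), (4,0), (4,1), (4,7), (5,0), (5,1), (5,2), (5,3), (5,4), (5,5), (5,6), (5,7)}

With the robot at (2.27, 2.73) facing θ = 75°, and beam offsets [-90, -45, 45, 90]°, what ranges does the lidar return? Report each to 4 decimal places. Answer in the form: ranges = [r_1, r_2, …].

beam 1: φ=-90°, α=345°
  dir = (cos 345°, sin 345°) = (0.9659, -0.2588); from cell (2,2)
  next x-line at t=0.7558, next y-line at t=2.8205; Δt_x=1.0353, Δt_y=3.8637
    x: enter (3,2) at t=0.7558
    x: enter (4,2) at t=1.7910
    y: enter (4,1) at t=2.8205 ← occupied
  → r_1 = 2.8205
beam 2: φ=-45°, α=30°
  dir = (cos 30°, sin 30°) = (0.8660, 0.5000); from cell (2,2)
  next x-line at t=0.8429, next y-line at t=0.5400; Δt_x=1.1547, Δt_y=2.0000
    y: enter (2,3) at t=0.5400
    x: enter (3,3) at t=0.8429
    x: enter (4,3) at t=1.9976
    y: enter (4,4) at t=2.5400
    x: enter (5,4) at t=3.1523 ← occupied
  → r_2 = 3.1523
beam 3: φ=45°, α=120°
  dir = (cos 120°, sin 120°) = (-0.5000, 0.8660); from cell (2,2)
  next x-line at t=0.5400, next y-line at t=0.3118; Δt_x=2.0000, Δt_y=1.1547
    y: enter (2,3) at t=0.3118
    x: enter (1,3) at t=0.5400
    y: enter (1,4) at t=1.4665
    x: enter (0,4) at t=2.5400 ← occupied
  → r_3 = 2.5400
beam 4: φ=90°, α=165°
  dir = (cos 165°, sin 165°) = (-0.9659, 0.2588); from cell (2,2)
  next x-line at t=0.2795, next y-line at t=1.0432; Δt_x=1.0353, Δt_y=3.8637
    x: enter (1,2) at t=0.2795 ← occupied
  → r_4 = 0.2795

ranges = [2.8205, 3.1523, 2.5400, 0.2795]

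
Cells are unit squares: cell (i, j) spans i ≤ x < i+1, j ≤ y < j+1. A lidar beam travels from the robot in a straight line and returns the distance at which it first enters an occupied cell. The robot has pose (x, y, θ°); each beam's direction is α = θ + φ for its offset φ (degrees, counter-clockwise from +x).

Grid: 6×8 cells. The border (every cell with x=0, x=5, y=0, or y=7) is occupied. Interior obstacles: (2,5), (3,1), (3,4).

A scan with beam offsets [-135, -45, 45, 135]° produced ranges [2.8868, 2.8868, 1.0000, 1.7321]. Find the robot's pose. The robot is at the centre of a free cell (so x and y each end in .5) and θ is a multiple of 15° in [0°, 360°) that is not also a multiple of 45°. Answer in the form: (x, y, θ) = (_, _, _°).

(x, y, θ) = (2.5, 3.5, 15°)

Candidates: 21 free-cell centres × 16 headings = 336 poses. Raycast each; keep the one whose scan matches to 4 dp.
  (2.5, 3.5, 120°): beam 1 = 2.5882 ≠ 2.8868 ✗
  (3.5, 6.5, 345°): beam 1 = 1.0000 ≠ 2.8868 ✗
  (1.5, 3.5, 330°): beam 1 = 0.5176 ≠ 2.8868 ✗
  …
  (2.5, 3.5, 15°): r_1=2.8868, r_2=2.8868, r_3=1.0000, r_4=1.7321 — all match ✓
No second candidate reproduces the full scan.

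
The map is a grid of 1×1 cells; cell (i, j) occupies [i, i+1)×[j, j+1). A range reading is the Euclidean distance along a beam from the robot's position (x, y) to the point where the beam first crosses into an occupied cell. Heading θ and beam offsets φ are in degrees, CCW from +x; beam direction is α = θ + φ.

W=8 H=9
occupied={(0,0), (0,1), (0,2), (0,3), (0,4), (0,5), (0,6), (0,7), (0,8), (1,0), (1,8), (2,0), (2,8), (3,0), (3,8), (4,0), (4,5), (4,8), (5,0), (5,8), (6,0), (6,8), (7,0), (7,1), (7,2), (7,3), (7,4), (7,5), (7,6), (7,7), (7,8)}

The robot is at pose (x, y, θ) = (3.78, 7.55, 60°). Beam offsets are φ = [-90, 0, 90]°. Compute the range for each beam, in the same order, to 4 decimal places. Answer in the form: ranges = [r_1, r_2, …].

beam 1: φ=-90°, α=330°
  direction (0.8660, -0.5000); cell (3,7); t to first gridline: x 0.2540, y 1.1000 (then +1.1547 / +2.0000)
    (4,7) via x @ 0.2540
    (4,6) via y @ 1.1000
    (5,6) via x @ 1.4087
    (6,6) via x @ 2.5634
    (6,5) via y @ 3.1000
    (7,5) via x @ 3.7181  # hit
  → r_1 = 3.7181
beam 2: φ=0°, α=60°
  direction (0.5000, 0.8660); cell (3,7); t to first gridline: x 0.4400, y 0.5196 (then +2.0000 / +1.1547)
    (4,7) via x @ 0.4400
    (4,8) via y @ 0.5196  # hit
  → r_2 = 0.5196
beam 3: φ=90°, α=150°
  direction (-0.8660, 0.5000); cell (3,7); t to first gridline: x 0.9007, y 0.9000 (then +1.1547 / +2.0000)
    (3,8) via y @ 0.9000  # hit
  → r_3 = 0.9000

ranges = [3.7181, 0.5196, 0.9000]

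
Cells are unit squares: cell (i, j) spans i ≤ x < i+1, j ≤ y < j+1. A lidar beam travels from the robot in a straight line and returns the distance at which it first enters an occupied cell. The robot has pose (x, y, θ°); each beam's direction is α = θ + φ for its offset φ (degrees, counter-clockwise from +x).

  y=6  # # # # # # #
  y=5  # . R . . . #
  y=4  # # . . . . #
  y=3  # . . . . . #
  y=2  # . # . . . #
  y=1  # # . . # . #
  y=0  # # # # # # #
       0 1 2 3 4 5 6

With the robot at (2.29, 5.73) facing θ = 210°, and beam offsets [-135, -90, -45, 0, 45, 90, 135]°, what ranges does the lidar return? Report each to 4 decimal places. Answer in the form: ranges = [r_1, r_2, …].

ranges = [0.2795, 0.3118, 1.0432, 1.4600, 1.1205, 4.3070, 3.8409]

beam 1: φ=-135°, α=75°
  direction (0.2588, 0.9659); cell (2,5); t to first gridline: x 2.7432, y 0.2795 (then +3.8637 / +1.0353)
    (2,6) via y @ 0.2795  # hit
  → r_1 = 0.2795
beam 2: φ=-90°, α=120°
  direction (-0.5000, 0.8660); cell (2,5); t to first gridline: x 0.5800, y 0.3118 (then +2.0000 / +1.1547)
    (2,6) via y @ 0.3118  # hit
  → r_2 = 0.3118
beam 3: φ=-45°, α=165°
  direction (-0.9659, 0.2588); cell (2,5); t to first gridline: x 0.3002, y 1.0432 (then +1.0353 / +3.8637)
    (1,5) via x @ 0.3002
    (1,6) via y @ 1.0432  # hit
  → r_3 = 1.0432
beam 4: φ=0°, α=210°
  direction (-0.8660, -0.5000); cell (2,5); t to first gridline: x 0.3349, y 1.4600 (then +1.1547 / +2.0000)
    (1,5) via x @ 0.3349
    (1,4) via y @ 1.4600  # hit
  → r_4 = 1.4600
beam 5: φ=45°, α=255°
  direction (-0.2588, -0.9659); cell (2,5); t to first gridline: x 1.1205, y 0.7558 (then +3.8637 / +1.0353)
    (2,4) via y @ 0.7558
    (1,4) via x @ 1.1205  # hit
  → r_5 = 1.1205
beam 6: φ=90°, α=300°
  direction (0.5000, -0.8660); cell (2,5); t to first gridline: x 1.4200, y 0.8429 (then +2.0000 / +1.1547)
    (2,4) via y @ 0.8429
    (3,4) via x @ 1.4200
    (3,3) via y @ 1.9976
    (3,2) via y @ 3.1523
    (4,2) via x @ 3.4200
    (4,1) via y @ 4.3070  # hit
  → r_6 = 4.3070
beam 7: φ=135°, α=345°
  direction (0.9659, -0.2588); cell (2,5); t to first gridline: x 0.7350, y 2.8205 (then +1.0353 / +3.8637)
    (3,5) via x @ 0.7350
    (4,5) via x @ 1.7703
    (5,5) via x @ 2.8056
    (5,4) via y @ 2.8205
    (6,4) via x @ 3.8409  # hit
  → r_7 = 3.8409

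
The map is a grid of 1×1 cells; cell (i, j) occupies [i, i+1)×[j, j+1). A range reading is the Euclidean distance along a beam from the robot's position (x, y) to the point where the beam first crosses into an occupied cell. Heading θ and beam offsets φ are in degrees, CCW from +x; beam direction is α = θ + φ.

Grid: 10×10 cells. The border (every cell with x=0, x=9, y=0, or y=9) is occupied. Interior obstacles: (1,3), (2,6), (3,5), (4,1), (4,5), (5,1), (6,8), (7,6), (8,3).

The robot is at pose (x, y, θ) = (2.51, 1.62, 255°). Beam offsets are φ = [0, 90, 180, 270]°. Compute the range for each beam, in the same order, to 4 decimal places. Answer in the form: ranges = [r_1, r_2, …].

ranges = [0.6419, 1.5426, 3.4992, 1.5633]

beam 1: φ=0°, α=255°
  cosα=-0.2588 sinα=-0.9659 | (2,1) | tMaxX 1.9705 tMaxY 0.6419 | tΔX 3.8637 tΔY 1.0353
    t=0.6419 [y] (2,0) — stop
  → r_1 = 0.6419
beam 2: φ=90°, α=345°
  cosα=0.9659 sinα=-0.2588 | (2,1) | tMaxX 0.5073 tMaxY 2.3955 | tΔX 1.0353 tΔY 3.8637
    t=0.5073 [x] (3,1)
    t=1.5426 [x] (4,1) — stop
  → r_2 = 1.5426
beam 3: φ=180°, α=75°
  cosα=0.2588 sinα=0.9659 | (2,1) | tMaxX 1.8932 tMaxY 0.3934 | tΔX 3.8637 tΔY 1.0353
    t=0.3934 [y] (2,2)
    t=1.4287 [y] (2,3)
    t=1.8932 [x] (3,3)
    t=2.4640 [y] (3,4)
    t=3.4992 [y] (3,5) — stop
  → r_3 = 3.4992
beam 4: φ=270°, α=165°
  cosα=-0.9659 sinα=0.2588 | (2,1) | tMaxX 0.5280 tMaxY 1.4682 | tΔX 1.0353 tΔY 3.8637
    t=0.5280 [x] (1,1)
    t=1.4682 [y] (1,2)
    t=1.5633 [x] (0,2) — stop
  → r_4 = 1.5633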